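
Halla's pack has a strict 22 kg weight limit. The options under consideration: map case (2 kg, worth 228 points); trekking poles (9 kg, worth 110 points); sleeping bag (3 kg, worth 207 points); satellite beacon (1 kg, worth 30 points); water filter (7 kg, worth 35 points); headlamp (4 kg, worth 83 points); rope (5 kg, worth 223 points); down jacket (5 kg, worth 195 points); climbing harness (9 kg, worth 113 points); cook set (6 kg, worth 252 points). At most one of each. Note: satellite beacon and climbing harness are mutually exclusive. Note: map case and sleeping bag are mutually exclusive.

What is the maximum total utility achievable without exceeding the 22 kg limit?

981

Ranking by ratio (utility/kg): map case 114.00, sleeping bag 69.00, rope 44.60, cook set 42.00.
Best packing: map case + headlamp + rope + down jacket + cook set — 22 kg, 981 total.
Next best is map case + satellite beacon + rope + down jacket + cook set at 928 (19 kg) — short by 53.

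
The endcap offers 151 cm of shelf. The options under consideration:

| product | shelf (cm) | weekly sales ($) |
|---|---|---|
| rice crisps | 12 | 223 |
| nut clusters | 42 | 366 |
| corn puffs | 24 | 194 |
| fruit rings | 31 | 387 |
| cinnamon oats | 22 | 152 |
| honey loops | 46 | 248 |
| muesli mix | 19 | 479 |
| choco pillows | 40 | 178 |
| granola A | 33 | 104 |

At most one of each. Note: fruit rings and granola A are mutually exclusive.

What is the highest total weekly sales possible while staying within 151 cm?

1801

Best packing: rice crisps + nut clusters + corn puffs + fruit rings + cinnamon oats + muesli mix — 150 cm, 1801 total.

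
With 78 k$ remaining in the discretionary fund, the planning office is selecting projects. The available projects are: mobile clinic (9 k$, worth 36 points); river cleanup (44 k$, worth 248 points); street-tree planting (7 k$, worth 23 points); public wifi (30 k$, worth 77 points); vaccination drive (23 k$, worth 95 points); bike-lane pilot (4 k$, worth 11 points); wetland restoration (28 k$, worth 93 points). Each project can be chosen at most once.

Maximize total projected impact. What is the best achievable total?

Ranking by ratio (projected impact/k$): river cleanup 5.64, vaccination drive 4.13, mobile clinic 4.00, wetland restoration 3.32.
Taking mobile clinic + river cleanup + vaccination drive: 76 k$ used, 379 in projected impact.

379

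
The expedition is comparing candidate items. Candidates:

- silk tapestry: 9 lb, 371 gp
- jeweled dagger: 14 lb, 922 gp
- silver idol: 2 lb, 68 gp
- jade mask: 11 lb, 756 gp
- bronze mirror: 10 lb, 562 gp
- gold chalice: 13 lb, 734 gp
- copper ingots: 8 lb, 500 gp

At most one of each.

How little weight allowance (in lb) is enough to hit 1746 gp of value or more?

27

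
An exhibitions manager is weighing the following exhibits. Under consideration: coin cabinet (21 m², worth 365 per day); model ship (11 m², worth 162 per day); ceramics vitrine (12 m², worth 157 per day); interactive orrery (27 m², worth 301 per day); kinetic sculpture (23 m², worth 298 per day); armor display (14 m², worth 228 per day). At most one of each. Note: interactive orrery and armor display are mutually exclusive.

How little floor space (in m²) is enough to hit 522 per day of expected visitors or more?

Look for the lowest-floor combination reaching 522.
coin cabinet + model ship reaches 527 using 32 m².
Below 32 m² the best achievable stays under 522.

32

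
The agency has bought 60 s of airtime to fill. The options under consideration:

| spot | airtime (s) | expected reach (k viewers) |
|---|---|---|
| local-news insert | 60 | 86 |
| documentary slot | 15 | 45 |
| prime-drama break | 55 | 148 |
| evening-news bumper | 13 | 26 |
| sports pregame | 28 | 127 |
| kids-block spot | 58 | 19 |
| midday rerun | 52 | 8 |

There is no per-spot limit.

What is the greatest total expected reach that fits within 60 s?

Ranking by ratio (expected reach/s): sports pregame 4.54, documentary slot 3.00, prime-drama break 2.69, evening-news bumper 2.00.
2×sports pregame uses 56 of the 60 s and totals 254.

254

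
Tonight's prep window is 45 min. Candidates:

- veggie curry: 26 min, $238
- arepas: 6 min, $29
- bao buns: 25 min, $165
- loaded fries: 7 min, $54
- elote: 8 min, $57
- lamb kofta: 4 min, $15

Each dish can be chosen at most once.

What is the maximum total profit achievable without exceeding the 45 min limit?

364

Ranking by ratio (profit/min): veggie curry 9.15, loaded fries 7.71, elote 7.12, bao buns 6.60.
The ratio ordering already packs tightly: veggie curry + loaded fries + elote + lamb kofta, 45 min, 364.
Runner-up veggie curry + loaded fries + elote tops out at 349.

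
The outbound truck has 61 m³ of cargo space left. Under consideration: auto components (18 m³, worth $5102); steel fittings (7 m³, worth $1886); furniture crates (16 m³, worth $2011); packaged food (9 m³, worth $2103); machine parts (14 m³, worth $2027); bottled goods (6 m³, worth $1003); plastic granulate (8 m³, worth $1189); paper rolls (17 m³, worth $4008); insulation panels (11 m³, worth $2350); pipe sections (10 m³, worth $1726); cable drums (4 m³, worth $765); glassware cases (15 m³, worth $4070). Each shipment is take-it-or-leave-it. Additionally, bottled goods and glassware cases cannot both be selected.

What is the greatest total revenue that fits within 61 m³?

The ratio ordering already packs tightly: auto components + steel fittings + paper rolls + cable drums + glassware cases, 61 m³, 15831.
Every other selection either busts 61 m³ or breaks a pairing rule or fails to beat 15831.

15831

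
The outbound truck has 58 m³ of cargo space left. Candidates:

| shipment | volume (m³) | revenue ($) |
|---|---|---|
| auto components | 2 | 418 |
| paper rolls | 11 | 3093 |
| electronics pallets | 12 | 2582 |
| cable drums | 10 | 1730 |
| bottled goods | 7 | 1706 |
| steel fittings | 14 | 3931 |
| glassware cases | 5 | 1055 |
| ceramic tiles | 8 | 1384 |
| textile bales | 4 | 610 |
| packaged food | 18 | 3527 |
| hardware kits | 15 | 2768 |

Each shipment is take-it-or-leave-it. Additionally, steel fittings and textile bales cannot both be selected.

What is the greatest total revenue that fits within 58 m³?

Paper rolls + electronics pallets + bottled goods + steel fittings + glassware cases + ceramic tiles uses 57 of the 58 m³ and totals 13751.
An exhaustive check of the 2048 subsets confirms 13751.

13751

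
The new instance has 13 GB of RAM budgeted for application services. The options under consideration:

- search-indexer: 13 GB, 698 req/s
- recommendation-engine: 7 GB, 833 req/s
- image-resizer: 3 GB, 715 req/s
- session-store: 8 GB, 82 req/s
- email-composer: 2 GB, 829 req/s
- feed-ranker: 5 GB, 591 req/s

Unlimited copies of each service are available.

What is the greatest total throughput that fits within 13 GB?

4974

Ranking by ratio (throughput/GB): email-composer 414.50, image-resizer 238.33, recommendation-engine 119.00, feed-ranker 118.20.
Taking 6×email-composer: 12 GB used, 4974 in throughput.
The spare 1 GB is too small for any remaining service, and no exchange beats 4974.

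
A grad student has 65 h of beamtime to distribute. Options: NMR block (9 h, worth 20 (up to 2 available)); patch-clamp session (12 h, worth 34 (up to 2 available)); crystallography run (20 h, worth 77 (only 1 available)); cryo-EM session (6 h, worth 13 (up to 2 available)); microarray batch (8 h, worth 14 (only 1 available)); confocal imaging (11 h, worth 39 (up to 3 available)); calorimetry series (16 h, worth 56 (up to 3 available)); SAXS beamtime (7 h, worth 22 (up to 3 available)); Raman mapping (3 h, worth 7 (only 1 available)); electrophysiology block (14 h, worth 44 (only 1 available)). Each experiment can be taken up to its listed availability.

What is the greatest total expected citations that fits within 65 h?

233

By expected citations per h: crystallography run 3.85, confocal imaging 3.55, calorimetry series 3.50 lead.
Taking the top-ratio experiments first gives crystallography run + 3×confocal imaging + SAXS beamtime + Raman mapping for 223 (63 h).
Replace confocal imaging and Raman mapping with calorimetry series: the trade gains 10 net, giving 233 at 65 h.
No other feasible combination exceeds 233.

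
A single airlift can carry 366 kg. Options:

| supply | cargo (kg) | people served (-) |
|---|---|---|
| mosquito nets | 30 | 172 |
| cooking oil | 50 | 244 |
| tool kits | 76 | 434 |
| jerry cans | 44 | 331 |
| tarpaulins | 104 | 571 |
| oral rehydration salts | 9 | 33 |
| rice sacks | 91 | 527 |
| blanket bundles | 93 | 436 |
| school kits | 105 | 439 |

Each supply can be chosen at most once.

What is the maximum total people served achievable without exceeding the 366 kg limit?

Ranking by ratio (people served/kg): jerry cans 7.52, rice sacks 5.79, mosquito nets 5.73.
The ratio heuristic lands on mosquito nets + tool kits + jerry cans + tarpaulins + oral rehydration salts + rice sacks (2068) but leaves 12 kg idle.
The 39 kg tied up in mosquito nets and oral rehydration salts is better spent on cooking oil — total rises to 2107 (365 kg).

2107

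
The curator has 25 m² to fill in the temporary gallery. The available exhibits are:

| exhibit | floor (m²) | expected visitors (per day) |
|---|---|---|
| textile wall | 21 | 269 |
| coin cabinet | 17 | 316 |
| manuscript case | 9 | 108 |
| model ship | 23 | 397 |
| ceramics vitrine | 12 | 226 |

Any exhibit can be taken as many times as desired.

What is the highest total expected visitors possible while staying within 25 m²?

452

The ratio ordering already packs tightly: 2×ceramics vitrine, 24 m², 452.
Every other selection either busts 25 m² or fails to beat 452.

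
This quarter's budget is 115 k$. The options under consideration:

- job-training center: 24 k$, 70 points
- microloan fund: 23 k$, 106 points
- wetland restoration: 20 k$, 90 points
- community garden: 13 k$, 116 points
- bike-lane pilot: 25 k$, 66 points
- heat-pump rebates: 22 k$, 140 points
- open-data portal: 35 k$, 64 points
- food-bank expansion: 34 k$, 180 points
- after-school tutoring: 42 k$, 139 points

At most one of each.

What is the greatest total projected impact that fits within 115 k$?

632

Microloan fund + wetland restoration + community garden + heat-pump rebates + food-bank expansion uses 112 of the 115 k$ and totals 632.
The spare 3 k$ is too small for any remaining project, and no exchange beats 632.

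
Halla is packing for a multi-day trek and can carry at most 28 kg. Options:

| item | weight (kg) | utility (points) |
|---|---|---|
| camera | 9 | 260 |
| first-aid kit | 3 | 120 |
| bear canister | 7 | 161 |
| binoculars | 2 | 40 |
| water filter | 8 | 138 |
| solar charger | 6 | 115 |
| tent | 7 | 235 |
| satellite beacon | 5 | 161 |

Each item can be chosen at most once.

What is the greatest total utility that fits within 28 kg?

817

Greedy by ratio would take camera + first-aid kit + binoculars + tent + satellite beacon: 26 kg used, total 816.
Dropping first-aid kit and binoculars frees 5 kg; slotting in bear canister (7 kg) lifts the total to 817 at 28 kg.
That's the maximum — no swap from here does better than 817.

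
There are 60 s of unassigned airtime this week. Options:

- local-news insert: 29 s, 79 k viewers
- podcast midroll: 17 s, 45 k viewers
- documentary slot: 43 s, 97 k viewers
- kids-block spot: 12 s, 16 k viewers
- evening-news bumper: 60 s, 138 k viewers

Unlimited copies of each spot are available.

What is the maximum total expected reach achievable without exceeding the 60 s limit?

Density check — local-news insert 2.72, podcast midroll 2.65, evening-news bumper 2.30, documentary slot 2.26 are the best per s.
2×local-news insert uses 58 of the 60 s and totals 158.

158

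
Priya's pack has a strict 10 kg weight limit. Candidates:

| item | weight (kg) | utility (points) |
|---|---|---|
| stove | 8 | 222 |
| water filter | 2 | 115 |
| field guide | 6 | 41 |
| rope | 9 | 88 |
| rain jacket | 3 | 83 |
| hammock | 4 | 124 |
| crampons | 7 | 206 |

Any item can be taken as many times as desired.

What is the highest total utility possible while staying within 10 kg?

575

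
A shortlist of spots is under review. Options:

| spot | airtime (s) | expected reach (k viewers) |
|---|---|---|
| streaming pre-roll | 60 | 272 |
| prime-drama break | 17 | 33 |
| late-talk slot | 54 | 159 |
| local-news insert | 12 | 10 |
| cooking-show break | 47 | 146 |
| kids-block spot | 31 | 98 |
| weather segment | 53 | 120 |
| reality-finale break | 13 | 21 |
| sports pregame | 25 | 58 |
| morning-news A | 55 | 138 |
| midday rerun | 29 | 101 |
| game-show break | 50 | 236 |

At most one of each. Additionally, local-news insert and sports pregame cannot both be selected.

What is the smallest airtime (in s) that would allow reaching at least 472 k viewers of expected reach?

110

Minimise s subject to total expected reach ≥ 472.
streaming pre-roll + game-show break reaches 508 using 110 s.
Any bundle with less than 110 s falls short of 472.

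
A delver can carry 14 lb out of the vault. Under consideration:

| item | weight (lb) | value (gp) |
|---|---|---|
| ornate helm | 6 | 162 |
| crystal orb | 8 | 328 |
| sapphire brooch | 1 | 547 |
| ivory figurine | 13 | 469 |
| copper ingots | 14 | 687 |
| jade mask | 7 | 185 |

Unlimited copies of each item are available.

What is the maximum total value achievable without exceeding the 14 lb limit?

7658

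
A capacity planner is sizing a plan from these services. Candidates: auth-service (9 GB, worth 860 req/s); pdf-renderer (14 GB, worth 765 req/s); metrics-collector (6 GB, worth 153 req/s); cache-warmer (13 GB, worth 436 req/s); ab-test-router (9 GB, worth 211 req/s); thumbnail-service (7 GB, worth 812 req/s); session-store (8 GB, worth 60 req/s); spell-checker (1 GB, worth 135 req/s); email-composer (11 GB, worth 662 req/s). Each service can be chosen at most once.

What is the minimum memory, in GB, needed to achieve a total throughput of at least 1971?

26

Look for the lowest-memory combination reaching 1971.
auth-service + ab-test-router + thumbnail-service + spell-checker reaches 2018 using 26 GB.
Below 26 GB the best achievable stays under 1971.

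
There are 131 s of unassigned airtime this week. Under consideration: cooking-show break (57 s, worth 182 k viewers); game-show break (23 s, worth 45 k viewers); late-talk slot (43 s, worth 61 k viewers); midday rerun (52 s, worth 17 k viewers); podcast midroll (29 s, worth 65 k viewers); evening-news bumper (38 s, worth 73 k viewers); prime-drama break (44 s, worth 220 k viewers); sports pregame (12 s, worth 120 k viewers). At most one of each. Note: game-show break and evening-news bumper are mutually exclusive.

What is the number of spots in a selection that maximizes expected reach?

3

The maximum expected reach within 131 s is 522.
One optimal bundle: cooking-show break + prime-drama break + sports pregame (113 s).
Every optimal selection uses 3 spots.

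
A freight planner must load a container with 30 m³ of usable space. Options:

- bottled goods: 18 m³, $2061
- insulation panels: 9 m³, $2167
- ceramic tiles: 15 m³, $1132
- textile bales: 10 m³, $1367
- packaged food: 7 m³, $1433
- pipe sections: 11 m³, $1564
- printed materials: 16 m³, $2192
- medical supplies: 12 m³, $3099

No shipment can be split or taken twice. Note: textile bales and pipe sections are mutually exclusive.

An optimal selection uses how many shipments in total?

3

The maximum revenue within 30 m³ is 6699.
For example insulation panels + packaged food + medical supplies achieves it, using 28 m³.
Every optimal selection uses 3 shipments.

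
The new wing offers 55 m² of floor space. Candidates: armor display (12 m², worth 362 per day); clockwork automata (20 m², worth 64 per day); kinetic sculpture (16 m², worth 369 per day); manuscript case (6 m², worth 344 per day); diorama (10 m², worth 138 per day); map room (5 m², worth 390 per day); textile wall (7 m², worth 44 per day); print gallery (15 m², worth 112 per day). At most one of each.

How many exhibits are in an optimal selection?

5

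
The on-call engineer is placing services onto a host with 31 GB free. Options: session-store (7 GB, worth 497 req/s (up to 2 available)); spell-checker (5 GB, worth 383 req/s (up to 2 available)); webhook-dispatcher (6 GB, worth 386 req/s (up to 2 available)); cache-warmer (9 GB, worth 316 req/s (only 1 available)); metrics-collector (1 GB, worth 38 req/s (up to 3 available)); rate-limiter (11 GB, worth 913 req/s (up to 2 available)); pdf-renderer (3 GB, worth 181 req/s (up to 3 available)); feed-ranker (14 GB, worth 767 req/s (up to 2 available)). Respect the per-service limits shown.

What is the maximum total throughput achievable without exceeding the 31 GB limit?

Ranking by ratio (throughput/GB): rate-limiter 83.00, spell-checker 76.60, session-store 71.00.
Best packing: spell-checker + metrics-collector + 2×rate-limiter + pdf-renderer — 31 GB, 2428 total.

2428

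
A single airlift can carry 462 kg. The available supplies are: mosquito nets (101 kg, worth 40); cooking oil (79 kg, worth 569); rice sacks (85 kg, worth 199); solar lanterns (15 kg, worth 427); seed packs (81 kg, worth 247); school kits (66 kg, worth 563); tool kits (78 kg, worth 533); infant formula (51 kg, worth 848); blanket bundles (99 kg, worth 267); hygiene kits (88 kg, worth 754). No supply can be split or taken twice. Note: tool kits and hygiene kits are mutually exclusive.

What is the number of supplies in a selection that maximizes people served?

Optimal total is 3428.
One optimal bundle: cooking oil + solar lanterns + school kits + infant formula + blanket bundles + hygiene kits (398 kg).
Every optimal selection uses 6 supplies.

6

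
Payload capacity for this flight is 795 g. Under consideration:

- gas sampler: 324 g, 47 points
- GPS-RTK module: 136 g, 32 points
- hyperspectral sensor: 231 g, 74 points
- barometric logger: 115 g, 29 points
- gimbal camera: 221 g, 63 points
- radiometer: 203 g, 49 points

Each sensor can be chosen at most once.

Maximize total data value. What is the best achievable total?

Greedy by ratio would take hyperspectral sensor + barometric logger + gimbal camera + radiometer: 770 g used, total 215.
Dropping barometric logger frees 115 g; slotting in GPS-RTK module (136 g) lifts the total to 218 at 791 g.
The closest alternative, hyperspectral sensor + barometric logger + gimbal camera + radiometer, reaches only 215.

218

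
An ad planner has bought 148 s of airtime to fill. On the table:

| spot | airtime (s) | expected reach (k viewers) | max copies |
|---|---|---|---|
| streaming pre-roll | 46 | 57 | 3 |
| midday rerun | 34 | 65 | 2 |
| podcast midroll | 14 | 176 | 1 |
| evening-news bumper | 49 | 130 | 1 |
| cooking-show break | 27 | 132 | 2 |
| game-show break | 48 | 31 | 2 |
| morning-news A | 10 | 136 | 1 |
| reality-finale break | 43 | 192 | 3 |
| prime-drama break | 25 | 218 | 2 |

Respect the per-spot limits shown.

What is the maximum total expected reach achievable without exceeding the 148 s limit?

A density-first pass picks podcast midroll + 2×cooking-show break + morning-news A + 2×prime-drama break — 1012 at 128 s.
The 27 s tied up in cooking-show break is better spent on reality-finale break — total rises to 1072 (144 s).

1072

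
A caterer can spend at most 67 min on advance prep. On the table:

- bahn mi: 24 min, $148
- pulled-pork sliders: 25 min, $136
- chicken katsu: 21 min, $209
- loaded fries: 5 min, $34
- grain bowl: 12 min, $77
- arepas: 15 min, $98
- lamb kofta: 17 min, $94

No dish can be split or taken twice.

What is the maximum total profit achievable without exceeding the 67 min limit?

489

Taking the top-ratio dishes first gives chicken katsu + loaded fries + grain bowl + arepas for 418 (53 min).
Replace grain bowl with bahn mi: the trade gains 71 net, giving 489 at 65 min.
Runner-up bahn mi + chicken katsu + loaded fries + lamb kofta tops out at 485.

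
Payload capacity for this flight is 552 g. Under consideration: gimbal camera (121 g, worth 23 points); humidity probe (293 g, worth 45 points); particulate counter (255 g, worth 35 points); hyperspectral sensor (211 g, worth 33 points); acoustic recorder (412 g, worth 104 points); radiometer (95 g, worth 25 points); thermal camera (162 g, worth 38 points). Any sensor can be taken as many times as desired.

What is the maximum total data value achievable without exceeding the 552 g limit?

By data value per g: radiometer 0.26, acoustic recorder 0.25, thermal camera 0.23 lead.
Filling by ratio: 5×radiometer for 125, with 77 g left unused.
Dropping radiometer frees 95 g; slotting in thermal camera (162 g) lifts the total to 138 at 542 g.
That's the maximum — no swap from here does better than 138.

138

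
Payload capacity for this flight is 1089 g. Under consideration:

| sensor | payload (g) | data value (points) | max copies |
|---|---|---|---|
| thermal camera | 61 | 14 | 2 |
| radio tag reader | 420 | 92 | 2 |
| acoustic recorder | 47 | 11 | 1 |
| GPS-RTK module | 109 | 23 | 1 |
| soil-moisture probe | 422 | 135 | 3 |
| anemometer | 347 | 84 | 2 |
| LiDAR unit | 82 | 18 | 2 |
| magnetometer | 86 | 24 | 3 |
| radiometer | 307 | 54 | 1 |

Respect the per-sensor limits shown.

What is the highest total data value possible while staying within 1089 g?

332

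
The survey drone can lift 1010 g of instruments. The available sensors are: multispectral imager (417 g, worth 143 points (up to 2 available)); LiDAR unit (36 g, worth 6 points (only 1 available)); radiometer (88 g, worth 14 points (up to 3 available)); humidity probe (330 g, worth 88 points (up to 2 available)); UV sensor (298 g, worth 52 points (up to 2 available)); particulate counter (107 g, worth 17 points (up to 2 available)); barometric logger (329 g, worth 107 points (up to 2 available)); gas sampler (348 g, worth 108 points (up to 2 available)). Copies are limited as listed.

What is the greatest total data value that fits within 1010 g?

322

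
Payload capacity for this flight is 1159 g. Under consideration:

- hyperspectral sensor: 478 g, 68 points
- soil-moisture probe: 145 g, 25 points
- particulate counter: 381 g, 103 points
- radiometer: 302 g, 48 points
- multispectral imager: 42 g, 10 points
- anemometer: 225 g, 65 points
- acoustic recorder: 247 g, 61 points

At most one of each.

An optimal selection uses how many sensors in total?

4

Best achievable data value is 277.
particulate counter + radiometer + anemometer + acoustic recorder hits 277 at 1155 g.
Every optimal selection uses 4 sensors.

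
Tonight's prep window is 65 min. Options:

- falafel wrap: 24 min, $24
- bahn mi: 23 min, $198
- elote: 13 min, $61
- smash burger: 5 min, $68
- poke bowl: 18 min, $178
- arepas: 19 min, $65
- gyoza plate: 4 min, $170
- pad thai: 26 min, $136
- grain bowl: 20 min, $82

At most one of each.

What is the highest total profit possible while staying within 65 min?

675

Best packing: bahn mi + elote + smash burger + poke bowl + gyoza plate — 63 min, 675 total.
That's the maximum — no swap from here does better than 675.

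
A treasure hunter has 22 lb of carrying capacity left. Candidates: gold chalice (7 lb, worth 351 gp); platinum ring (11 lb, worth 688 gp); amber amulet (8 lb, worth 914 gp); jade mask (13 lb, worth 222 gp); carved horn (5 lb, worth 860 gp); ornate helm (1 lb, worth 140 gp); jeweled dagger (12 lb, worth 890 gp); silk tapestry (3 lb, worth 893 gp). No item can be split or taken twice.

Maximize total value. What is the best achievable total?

Ranking by ratio (value/lb): silk tapestry 297.67, carved horn 172.00, ornate helm 140.00.
The ratio ordering already packs tightly: amber amulet + carved horn + ornate helm + silk tapestry, 17 lb, 2807.
An exhaustive check of the 256 subsets confirms 2807.

2807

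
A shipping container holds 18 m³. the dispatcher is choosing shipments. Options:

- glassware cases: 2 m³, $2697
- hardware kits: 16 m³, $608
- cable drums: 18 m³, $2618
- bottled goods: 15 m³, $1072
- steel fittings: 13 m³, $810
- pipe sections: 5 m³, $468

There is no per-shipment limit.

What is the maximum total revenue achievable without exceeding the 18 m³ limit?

24273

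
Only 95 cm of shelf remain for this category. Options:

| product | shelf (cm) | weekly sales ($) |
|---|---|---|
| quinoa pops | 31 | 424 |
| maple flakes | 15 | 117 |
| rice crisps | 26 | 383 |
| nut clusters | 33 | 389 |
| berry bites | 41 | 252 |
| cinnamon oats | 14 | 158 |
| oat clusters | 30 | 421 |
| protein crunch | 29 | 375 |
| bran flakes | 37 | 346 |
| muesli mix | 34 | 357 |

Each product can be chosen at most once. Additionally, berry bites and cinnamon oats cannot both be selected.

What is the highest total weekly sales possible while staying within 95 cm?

Greedy by ratio would take quinoa pops + rice crisps + oat clusters: 87 cm used, total 1228.
The 26 cm tied up in rice crisps is better spent on nut clusters — total rises to 1234 (94 cm).

1234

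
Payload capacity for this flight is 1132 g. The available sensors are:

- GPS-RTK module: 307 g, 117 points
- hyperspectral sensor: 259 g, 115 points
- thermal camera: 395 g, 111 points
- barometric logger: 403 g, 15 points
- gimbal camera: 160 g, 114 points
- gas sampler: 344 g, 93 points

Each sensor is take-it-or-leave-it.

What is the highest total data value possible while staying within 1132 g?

457

GPS-RTK module + hyperspectral sensor + thermal camera + gimbal camera uses 1121 of the 1132 g and totals 457.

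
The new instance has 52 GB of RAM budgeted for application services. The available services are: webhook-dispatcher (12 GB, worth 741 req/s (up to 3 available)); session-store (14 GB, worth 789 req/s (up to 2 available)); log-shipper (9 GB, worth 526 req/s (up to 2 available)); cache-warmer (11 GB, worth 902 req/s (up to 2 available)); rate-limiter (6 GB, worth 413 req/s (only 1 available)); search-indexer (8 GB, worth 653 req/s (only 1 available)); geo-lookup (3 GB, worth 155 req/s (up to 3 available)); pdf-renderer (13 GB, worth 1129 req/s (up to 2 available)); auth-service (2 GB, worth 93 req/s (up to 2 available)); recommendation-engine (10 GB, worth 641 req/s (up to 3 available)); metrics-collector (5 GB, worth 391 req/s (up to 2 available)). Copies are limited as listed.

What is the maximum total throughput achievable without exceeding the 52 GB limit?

Greedy by ratio would take 2×cache-warmer + geo-lookup + 2×pdf-renderer: 51 GB used, total 4217.
Using the slack differently, cache-warmer + search-indexer + 2×pdf-renderer + auth-service + metrics-collector comes to 4297 at 52 GB.
Nothing else within 52 GB beats 4297.

4297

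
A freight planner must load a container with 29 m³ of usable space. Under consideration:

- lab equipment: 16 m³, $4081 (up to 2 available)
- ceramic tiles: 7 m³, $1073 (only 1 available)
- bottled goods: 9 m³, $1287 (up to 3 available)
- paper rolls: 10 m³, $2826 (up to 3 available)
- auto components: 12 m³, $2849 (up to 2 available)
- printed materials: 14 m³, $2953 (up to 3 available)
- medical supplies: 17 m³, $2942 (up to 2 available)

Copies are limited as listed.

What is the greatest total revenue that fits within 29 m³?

By revenue per m³: paper rolls 282.60, lab equipment 255.06, auto components 237.42 lead.
A density-first pass picks ceramic tiles + 2×paper rolls — 6725 at 27 m³.
The 7 m³ tied up in ceramic tiles is better spent on bottled goods — total rises to 6939 (29 m³).
Nothing else within 29 m³ beats 6939.

6939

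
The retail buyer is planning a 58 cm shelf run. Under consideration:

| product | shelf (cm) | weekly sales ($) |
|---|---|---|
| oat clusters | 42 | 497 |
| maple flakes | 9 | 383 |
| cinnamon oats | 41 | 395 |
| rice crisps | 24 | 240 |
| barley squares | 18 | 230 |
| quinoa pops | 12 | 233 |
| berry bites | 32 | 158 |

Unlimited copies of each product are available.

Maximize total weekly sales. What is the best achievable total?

2298

Density check — maple flakes 42.56, quinoa pops 19.42, barley squares 12.78 are the best per cm.
The ratio ordering already packs tightly: 6×maple flakes, 54 cm, 2298.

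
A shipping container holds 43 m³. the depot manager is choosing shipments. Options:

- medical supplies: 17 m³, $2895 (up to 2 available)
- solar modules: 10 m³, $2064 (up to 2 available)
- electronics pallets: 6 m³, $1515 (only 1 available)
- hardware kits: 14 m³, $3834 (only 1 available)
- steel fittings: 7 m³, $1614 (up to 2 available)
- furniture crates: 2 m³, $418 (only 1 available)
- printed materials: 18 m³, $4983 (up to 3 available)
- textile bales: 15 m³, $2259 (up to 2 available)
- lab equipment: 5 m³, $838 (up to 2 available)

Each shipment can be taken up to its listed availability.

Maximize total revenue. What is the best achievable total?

The ratio heuristic lands on electronics pallets + 2×printed materials (11481) but leaves 1 m³ idle.
Replace electronics pallets with steel fittings: the trade gains 99 net, giving 11580 at 43 m³.
Every other selection either busts 43 m³ or exceeds an availability limit or fails to beat 11580.

11580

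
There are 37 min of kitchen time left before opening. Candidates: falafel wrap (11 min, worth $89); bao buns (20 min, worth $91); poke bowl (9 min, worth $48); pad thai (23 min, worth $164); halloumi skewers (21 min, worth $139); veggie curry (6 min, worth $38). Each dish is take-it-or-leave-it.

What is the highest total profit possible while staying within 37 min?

253

Taking falafel wrap + pad thai: 34 min used, 253 in profit.
The closest alternative, falafel wrap + halloumi skewers, reaches only 228.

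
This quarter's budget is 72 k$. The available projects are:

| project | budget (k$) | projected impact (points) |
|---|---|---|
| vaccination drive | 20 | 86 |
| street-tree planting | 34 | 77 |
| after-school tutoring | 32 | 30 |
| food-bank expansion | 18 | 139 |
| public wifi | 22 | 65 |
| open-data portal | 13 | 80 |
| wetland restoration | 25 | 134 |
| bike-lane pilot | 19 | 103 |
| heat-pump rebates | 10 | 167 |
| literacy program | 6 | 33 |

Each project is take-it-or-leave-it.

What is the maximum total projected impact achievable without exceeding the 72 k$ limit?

553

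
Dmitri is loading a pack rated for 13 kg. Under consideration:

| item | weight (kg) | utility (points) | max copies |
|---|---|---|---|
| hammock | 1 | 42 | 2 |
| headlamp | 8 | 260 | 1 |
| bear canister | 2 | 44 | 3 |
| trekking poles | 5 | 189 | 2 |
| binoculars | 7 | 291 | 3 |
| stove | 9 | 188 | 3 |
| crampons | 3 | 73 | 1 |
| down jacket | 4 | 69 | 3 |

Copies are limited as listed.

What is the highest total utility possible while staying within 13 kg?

522

A density-first pass picks 2×hammock + binoculars + crampons — 448 at 12 kg.
Dropping hammock and crampons frees 4 kg; slotting in trekking poles (5 kg) lifts the total to 522 at 13 kg.
Every other selection either busts 13 kg or exceeds an availability limit or fails to beat 522.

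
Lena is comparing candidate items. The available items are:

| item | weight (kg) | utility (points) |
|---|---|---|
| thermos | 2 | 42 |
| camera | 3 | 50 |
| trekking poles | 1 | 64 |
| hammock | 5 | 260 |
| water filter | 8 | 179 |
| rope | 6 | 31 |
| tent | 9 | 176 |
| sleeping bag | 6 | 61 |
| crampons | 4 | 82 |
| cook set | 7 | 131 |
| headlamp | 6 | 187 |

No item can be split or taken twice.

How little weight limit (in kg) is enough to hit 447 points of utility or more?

11

Look for the lowest-weight combination reaching 447.
hammock + headlamp reaches 447 using 11 kg.
Below 11 kg the best achievable stays under 447.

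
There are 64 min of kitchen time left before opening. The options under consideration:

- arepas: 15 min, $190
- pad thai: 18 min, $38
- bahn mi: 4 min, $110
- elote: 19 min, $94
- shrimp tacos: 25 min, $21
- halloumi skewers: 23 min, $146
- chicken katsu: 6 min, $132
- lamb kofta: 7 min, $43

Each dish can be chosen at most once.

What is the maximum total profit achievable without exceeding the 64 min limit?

621

Density check — bahn mi 27.50, chicken katsu 22.00, arepas 12.67 are the best per min.
The ratio ordering already packs tightly: arepas + bahn mi + halloumi skewers + chicken katsu + lamb kofta, 55 min, 621.
Next best is arepas + bahn mi + halloumi skewers + chicken katsu at 578 (48 min) — short by 43.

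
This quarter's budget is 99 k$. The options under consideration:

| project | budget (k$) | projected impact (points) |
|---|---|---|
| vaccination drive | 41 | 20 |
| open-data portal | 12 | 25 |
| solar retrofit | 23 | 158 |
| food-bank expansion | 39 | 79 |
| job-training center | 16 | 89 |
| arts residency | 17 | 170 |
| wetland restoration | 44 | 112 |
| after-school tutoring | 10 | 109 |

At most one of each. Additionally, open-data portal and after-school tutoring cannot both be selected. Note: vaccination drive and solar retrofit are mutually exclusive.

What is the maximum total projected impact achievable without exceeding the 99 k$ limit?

549

Ranking by ratio (projected impact/k$): after-school tutoring 10.90, arts residency 10.00, solar retrofit 6.87, job-training center 5.56.
Solar retrofit + arts residency + wetland restoration + after-school tutoring uses 94 of the 99 k$ and totals 549.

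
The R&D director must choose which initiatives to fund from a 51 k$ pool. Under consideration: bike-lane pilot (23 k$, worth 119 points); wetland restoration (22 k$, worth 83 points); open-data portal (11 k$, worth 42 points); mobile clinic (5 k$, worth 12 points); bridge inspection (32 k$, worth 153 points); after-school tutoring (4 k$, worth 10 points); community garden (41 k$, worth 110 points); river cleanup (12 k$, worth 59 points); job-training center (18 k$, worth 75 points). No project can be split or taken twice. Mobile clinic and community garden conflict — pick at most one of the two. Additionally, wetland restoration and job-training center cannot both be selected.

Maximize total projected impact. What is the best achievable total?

Greedy by ratio would take bike-lane pilot + open-data portal + after-school tutoring + river cleanup: 50 k$ used, total 230.
The 4 k$ tied up in after-school tutoring is better spent on mobile clinic — total rises to 232 (51 k$).

232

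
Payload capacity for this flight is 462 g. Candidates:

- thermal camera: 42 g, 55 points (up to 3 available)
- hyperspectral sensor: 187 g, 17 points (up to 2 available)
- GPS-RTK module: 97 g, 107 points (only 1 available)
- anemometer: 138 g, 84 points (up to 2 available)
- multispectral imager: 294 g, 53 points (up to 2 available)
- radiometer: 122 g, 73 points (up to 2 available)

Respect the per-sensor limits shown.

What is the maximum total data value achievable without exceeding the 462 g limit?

385

Filling by ratio: 3×thermal camera + GPS-RTK module + anemometer for 356, with 101 g left unused.
Dropping thermal camera frees 42 g; slotting in anemometer (138 g) lifts the total to 385 at 457 g.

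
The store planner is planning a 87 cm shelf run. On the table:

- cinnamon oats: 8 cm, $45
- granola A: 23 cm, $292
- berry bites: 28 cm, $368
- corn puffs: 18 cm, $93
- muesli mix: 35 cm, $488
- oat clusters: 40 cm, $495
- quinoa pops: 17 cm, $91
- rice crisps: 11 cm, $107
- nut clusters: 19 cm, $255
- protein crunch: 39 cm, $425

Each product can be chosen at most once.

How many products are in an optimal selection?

Best achievable weekly sales is 1148.
granola A + berry bites + muesli mix hits 1148 at 86 cm.
Any selection reaching 1148 contains exactly 3 products.

3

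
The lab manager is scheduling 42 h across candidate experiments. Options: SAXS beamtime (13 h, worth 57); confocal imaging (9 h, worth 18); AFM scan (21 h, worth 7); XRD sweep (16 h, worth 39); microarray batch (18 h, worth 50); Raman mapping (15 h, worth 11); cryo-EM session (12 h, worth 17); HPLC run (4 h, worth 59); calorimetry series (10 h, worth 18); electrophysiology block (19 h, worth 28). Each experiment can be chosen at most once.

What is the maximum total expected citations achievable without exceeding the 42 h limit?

The ratio heuristic lands on SAXS beamtime + microarray batch + HPLC run (166) but leaves 7 h idle.
The 18 h tied up in microarray batch is better spent on confocal imaging + XRD sweep — total rises to 173 (42 h).
Runner-up SAXS beamtime + microarray batch + HPLC run tops out at 166.

173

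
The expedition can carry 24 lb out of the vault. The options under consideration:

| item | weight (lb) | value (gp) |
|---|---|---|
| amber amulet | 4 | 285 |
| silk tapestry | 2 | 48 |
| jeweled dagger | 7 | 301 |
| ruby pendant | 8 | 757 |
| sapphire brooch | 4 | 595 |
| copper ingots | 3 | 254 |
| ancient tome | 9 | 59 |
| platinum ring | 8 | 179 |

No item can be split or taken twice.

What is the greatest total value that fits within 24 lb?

The ratio heuristic lands on amber amulet + silk tapestry + ruby pendant + sapphire brooch + copper ingots (1939) but leaves 3 lb idle.
Replace amber amulet with jeweled dagger: the trade gains 16 net, giving 1955 at 24 lb.
The closest alternative, amber amulet + silk tapestry + ruby pendant + sapphire brooch + copper ingots, reaches only 1939.

1955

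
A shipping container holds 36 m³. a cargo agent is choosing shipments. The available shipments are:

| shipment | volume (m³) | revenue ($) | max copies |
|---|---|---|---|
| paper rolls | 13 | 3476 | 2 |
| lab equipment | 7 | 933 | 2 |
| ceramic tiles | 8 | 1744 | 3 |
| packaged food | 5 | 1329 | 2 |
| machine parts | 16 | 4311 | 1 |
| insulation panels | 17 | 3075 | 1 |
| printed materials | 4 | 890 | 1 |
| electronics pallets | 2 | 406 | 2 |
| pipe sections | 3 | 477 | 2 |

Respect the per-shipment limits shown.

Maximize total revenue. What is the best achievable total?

9610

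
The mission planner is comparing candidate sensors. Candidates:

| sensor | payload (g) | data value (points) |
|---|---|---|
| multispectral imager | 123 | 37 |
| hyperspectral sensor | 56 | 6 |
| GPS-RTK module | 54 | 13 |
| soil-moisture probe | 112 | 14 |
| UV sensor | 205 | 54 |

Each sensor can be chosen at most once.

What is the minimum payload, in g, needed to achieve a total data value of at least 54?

Look for the lowest-payload combination reaching 54.
UV sensor reaches 54 using 205 g.
No combination under 205 g hits 54.

205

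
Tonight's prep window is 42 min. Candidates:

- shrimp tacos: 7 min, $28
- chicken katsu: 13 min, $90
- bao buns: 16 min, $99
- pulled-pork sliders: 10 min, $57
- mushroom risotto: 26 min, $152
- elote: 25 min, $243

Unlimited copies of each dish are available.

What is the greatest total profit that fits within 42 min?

342

Density check — elote 9.72, chicken katsu 6.92, bao buns 6.19 are the best per min.
Taking the top-ratio dishes first gives chicken katsu + elote for 333 (38 min).
Dropping chicken katsu frees 13 min; slotting in bao buns (16 min) lifts the total to 342 at 41 min.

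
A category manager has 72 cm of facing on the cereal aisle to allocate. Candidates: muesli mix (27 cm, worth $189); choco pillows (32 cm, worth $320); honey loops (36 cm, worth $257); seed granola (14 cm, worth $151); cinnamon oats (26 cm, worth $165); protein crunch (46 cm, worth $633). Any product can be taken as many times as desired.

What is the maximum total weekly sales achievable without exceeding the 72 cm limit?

Filling by ratio: seed granola + protein crunch for 784, with 12 cm left unused.
Replace seed granola with cinnamon oats: the trade gains 14 net, giving 798 at 72 cm.
No other feasible combination exceeds 798.

798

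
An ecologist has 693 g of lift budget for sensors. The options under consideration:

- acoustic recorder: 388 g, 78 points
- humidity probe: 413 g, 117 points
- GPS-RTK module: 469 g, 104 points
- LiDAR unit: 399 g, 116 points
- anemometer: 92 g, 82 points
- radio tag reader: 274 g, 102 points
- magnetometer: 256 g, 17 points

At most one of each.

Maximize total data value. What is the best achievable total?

Ranking by ratio (data value/g): anemometer 0.89, radio tag reader 0.37, LiDAR unit 0.29.
A density-first pass picks anemometer + radio tag reader + magnetometer — 201 at 622 g.
Dropping anemometer and magnetometer frees 348 g; slotting in humidity probe (413 g) lifts the total to 219 at 687 g.
The closest alternative, LiDAR unit + radio tag reader, reaches only 218.

219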